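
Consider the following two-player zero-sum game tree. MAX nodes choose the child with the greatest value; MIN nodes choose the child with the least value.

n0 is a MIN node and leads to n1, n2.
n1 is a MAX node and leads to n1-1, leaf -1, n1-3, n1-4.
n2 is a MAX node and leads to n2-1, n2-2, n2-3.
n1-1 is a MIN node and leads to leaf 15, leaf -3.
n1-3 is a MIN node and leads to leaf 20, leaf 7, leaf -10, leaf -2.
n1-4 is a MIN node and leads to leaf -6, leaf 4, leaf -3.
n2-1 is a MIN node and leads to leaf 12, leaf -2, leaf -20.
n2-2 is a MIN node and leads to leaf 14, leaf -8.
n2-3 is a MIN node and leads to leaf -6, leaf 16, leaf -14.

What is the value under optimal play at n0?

n1-1 (MIN): min(15, -3) = -3
n1-3 (MIN): min(20, 7, -10, -2) = -10
n1-4 (MIN): min(-6, 4, -3) = -6
n1 (MAX): max(-3, -1, -10, -6) = -1
n2-1 (MIN): min(12, -2, -20) = -20
n2-2 (MIN): min(14, -8) = -8
n2-3 (MIN): min(-6, 16, -14) = -14
n2 (MAX): max(-20, -8, -14) = -8
n0 (MIN): min(-1, -8) = -8

-8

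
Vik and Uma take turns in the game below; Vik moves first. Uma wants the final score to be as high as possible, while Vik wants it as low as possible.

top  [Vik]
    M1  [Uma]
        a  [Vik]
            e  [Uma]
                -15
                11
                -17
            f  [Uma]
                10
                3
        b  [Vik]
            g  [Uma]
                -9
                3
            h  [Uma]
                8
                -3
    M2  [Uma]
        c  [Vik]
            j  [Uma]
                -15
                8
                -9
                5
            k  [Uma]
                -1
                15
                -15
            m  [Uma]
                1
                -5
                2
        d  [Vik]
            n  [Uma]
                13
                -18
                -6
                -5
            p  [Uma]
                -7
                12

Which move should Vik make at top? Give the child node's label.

e (Uma): max(-15, 11, -17) = 11
f (Uma): max(10, 3) = 10
a (Vik): min(11, 10) = 10
g (Uma): max(-9, 3) = 3
h (Uma): max(8, -3) = 8
b (Vik): min(3, 8) = 3
M1 (Uma): max(10, 3) = 10
j (Uma): max(-15, 8, -9, 5) = 8
k (Uma): max(-1, 15, -15) = 15
m (Uma): max(1, -5, 2) = 2
c (Vik): min(8, 15, 2) = 2
n (Uma): max(13, -18, -6, -5) = 13
p (Uma): max(-7, 12) = 12
d (Vik): min(13, 12) = 12
M2 (Uma): max(2, 12) = 12
top (Vik): min(10, 12) = 10
Vik at top wants the lowest of {M1=10, M2=12}, so chooses M1.

M1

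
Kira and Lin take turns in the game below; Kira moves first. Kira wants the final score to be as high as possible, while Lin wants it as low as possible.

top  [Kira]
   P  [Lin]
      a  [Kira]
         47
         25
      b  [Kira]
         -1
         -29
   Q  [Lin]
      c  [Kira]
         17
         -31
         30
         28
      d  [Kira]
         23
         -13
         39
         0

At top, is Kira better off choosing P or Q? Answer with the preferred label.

Q

a (Kira): max(47, 25) = 47
b (Kira): max(-1, -29) = -1
P (Lin): min(47, -1) = -1
c (Kira): max(17, -31, 30, 28) = 30
d (Kira): max(23, -13, 39, 0) = 39
Q (Lin): min(30, 39) = 30
Kira prefers the higher value; P=-1, Q=30. Q is better since 30 > -1.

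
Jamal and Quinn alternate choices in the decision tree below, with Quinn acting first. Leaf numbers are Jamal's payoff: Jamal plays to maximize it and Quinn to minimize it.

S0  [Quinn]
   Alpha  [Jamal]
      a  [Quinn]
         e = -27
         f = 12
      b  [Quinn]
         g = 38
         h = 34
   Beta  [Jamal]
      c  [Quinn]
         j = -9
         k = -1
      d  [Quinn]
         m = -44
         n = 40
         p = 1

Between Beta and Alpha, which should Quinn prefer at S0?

Beta

c (Quinn): min(-9, -1) = -9
d (Quinn): min(-44, 40, 1) = -44
Beta (Jamal): max(-9, -44) = -9
a (Quinn): min(-27, 12) = -27
b (Quinn): min(38, 34) = 34
Alpha (Jamal): max(-27, 34) = 34
Quinn prefers the lower value; Beta=-9, Alpha=34. Beta is better since -9 < 34.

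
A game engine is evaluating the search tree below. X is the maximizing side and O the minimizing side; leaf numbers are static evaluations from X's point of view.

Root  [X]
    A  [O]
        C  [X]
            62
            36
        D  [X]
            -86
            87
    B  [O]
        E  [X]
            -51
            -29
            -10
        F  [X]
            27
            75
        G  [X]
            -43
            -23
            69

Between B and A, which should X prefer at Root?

A

E (X): max(-51, -29, -10) = -10
F (X): max(27, 75) = 75
G (X): max(-43, -23, 69) = 69
B (O): min(-10, 75, 69) = -10
C (X): max(62, 36) = 62
D (X): max(-86, 87) = 87
A (O): min(62, 87) = 62
X prefers the higher value; B=-10, A=62. A is better since 62 > -10.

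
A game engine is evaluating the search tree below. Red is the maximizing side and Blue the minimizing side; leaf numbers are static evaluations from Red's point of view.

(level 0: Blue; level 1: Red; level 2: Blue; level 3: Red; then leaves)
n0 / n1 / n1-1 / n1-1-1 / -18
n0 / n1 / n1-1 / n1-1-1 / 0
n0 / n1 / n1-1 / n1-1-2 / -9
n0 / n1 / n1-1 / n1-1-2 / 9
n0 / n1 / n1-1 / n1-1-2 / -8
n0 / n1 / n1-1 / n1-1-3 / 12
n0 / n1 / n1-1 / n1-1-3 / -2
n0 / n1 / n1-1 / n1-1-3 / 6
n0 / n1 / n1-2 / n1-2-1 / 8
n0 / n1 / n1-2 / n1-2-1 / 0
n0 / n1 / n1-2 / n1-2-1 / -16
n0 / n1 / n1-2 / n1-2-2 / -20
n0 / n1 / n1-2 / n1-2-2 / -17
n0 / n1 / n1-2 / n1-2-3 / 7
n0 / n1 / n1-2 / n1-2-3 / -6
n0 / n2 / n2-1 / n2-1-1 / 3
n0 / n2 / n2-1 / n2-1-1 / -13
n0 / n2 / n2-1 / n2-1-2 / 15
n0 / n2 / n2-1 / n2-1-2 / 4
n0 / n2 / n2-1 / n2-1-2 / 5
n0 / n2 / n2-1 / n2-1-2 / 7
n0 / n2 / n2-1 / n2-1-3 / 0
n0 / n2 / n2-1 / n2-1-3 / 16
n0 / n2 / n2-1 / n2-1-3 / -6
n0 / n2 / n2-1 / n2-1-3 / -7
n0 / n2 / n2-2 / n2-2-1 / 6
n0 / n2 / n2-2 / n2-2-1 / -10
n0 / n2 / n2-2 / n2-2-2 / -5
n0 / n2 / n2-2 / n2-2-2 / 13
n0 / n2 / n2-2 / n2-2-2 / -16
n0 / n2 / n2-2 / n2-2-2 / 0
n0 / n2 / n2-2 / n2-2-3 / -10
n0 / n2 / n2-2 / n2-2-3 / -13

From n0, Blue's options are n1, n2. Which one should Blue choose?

n1-1-1 (Red): max(-18, 0) = 0
n1-1-2 (Red): max(-9, 9, -8) = 9
n1-1-3 (Red): max(12, -2, 6) = 12
n1-1 (Blue): min(0, 9, 12) = 0
n1-2-1 (Red): max(8, 0, -16) = 8
n1-2-2 (Red): max(-20, -17) = -17
n1-2-3 (Red): max(7, -6) = 7
n1-2 (Blue): min(8, -17, 7) = -17
n1 (Red): max(0, -17) = 0
n2-1-1 (Red): max(3, -13) = 3
n2-1-2 (Red): max(15, 4, 5, 7) = 15
n2-1-3 (Red): max(0, 16, -6, -7) = 16
n2-1 (Blue): min(3, 15, 16) = 3
n2-2-1 (Red): max(6, -10) = 6
n2-2-2 (Red): max(-5, 13, -16, 0) = 13
n2-2-3 (Red): max(-10, -13) = -10
n2-2 (Blue): min(6, 13, -10) = -10
n2 (Red): max(3, -10) = 3
n0 (Blue): min(0, 3) = 0
Blue at n0 wants the lowest of {n1=0, n2=3}, so chooses n1.

n1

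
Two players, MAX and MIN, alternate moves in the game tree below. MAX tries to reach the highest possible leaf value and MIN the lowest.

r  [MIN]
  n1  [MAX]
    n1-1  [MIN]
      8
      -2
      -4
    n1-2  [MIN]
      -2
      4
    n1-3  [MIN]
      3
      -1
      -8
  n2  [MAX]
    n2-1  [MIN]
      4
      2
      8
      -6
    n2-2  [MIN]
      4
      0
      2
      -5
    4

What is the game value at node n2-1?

-6

n2-1 (MIN): min(4, 2, 8, -6) = -6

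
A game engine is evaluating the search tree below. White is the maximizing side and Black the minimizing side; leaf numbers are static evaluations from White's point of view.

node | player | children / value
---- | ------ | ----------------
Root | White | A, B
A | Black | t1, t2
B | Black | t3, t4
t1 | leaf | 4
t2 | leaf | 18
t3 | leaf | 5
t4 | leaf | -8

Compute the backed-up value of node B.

B (Black): min(5, -8) = -8

-8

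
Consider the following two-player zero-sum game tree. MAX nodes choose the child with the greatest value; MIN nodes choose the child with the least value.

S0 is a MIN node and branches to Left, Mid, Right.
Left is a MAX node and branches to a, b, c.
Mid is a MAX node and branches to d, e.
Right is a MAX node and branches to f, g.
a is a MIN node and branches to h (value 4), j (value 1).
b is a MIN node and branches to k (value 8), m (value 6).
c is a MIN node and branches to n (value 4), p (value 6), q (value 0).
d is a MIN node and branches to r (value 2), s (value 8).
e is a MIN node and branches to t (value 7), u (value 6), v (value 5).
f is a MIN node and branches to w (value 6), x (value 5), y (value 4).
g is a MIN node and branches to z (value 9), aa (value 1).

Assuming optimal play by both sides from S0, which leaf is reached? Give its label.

a (MIN): min(4, 1) = 1
b (MIN): min(8, 6) = 6
c (MIN): min(4, 6, 0) = 0
Left (MAX): max(1, 6, 0) = 6
d (MIN): min(2, 8) = 2
e (MIN): min(7, 6, 5) = 5
Mid (MAX): max(2, 5) = 5
f (MIN): min(6, 5, 4) = 4
g (MIN): min(9, 1) = 1
Right (MAX): max(4, 1) = 4
S0 (MIN): min(6, 5, 4) = 4
At S0, MIN picks Right (lowest: 4).
At Right, MAX picks f (highest: 4).
At f, MIN picks y (lowest: 4).
Terminal value 4.

y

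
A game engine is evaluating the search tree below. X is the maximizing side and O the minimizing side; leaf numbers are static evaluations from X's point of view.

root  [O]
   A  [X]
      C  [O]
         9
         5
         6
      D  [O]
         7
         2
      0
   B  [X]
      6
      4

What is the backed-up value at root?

5

C (O): min(9, 5, 6) = 5
D (O): min(7, 2) = 2
A (X): max(5, 2, 0) = 5
B (X): max(6, 4) = 6
root (O): min(5, 6) = 5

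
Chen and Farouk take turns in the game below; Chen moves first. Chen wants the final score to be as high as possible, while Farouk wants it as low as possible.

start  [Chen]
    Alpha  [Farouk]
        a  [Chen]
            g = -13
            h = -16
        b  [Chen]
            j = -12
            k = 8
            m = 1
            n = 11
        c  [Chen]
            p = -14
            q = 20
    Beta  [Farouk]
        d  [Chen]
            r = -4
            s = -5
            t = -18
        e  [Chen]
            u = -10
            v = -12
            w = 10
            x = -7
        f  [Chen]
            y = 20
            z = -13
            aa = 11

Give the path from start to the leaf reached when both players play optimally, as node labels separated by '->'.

a (Chen): max(-13, -16) = -13
b (Chen): max(-12, 8, 1, 11) = 11
c (Chen): max(-14, 20) = 20
Alpha (Farouk): min(-13, 11, 20) = -13
d (Chen): max(-4, -5, -18) = -4
e (Chen): max(-10, -12, 10, -7) = 10
f (Chen): max(20, -13, 11) = 20
Beta (Farouk): min(-4, 10, 20) = -4
start (Chen): max(-13, -4) = -4
At start, Chen picks Beta (highest: -4).
At Beta, Farouk picks d (lowest: -4).
At d, Chen picks r (highest: -4).
Terminal value -4.

start -> Beta -> d -> r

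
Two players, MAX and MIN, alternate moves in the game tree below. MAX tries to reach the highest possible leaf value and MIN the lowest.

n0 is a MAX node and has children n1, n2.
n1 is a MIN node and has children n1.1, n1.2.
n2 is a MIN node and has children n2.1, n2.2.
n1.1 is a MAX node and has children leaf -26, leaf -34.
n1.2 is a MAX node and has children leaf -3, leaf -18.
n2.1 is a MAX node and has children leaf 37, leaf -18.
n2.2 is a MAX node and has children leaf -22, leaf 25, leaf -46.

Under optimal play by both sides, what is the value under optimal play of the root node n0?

25

n1.1 (MAX): max(-26, -34) = -26
n1.2 (MAX): max(-3, -18) = -3
n1 (MIN): min(-26, -3) = -26
n2.1 (MAX): max(37, -18) = 37
n2.2 (MAX): max(-22, 25, -46) = 25
n2 (MIN): min(37, 25) = 25
n0 (MAX): max(-26, 25) = 25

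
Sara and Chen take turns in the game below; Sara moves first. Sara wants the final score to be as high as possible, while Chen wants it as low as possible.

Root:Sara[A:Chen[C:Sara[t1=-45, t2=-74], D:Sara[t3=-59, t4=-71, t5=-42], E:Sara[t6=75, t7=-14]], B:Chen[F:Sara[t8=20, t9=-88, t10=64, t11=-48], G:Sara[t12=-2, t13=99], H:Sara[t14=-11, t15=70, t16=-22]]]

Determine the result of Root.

64

C (Sara): max(-45, -74) = -45
D (Sara): max(-59, -71, -42) = -42
E (Sara): max(75, -14) = 75
A (Chen): min(-45, -42, 75) = -45
F (Sara): max(20, -88, 64, -48) = 64
G (Sara): max(-2, 99) = 99
H (Sara): max(-11, 70, -22) = 70
B (Chen): min(64, 99, 70) = 64
Root (Sara): max(-45, 64) = 64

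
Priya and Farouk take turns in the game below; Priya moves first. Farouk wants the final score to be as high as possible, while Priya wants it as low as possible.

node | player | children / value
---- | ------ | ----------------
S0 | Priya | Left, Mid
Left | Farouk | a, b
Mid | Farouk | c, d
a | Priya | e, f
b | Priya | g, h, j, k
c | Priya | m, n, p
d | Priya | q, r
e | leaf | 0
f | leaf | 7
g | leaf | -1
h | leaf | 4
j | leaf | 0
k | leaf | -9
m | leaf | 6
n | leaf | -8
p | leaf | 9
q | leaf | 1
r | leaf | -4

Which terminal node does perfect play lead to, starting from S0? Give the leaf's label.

r

a (Priya): min(0, 7) = 0
b (Priya): min(-1, 4, 0, -9) = -9
Left (Farouk): max(0, -9) = 0
c (Priya): min(6, -8, 9) = -8
d (Priya): min(1, -4) = -4
Mid (Farouk): max(-8, -4) = -4
S0 (Priya): min(0, -4) = -4
At S0, Priya picks Mid (lowest: -4).
At Mid, Farouk picks d (highest: -4).
At d, Priya picks r (lowest: -4).
Terminal value -4.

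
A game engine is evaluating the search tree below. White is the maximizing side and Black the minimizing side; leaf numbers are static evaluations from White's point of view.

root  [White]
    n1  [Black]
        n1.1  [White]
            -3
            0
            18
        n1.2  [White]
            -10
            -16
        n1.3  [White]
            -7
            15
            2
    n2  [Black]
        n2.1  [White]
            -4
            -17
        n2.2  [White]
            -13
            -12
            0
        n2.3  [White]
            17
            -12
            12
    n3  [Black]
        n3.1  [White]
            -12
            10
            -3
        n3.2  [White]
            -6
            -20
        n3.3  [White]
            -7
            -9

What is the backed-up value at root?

-4

n1.1 (White): max(-3, 0, 18) = 18
n1.2 (White): max(-10, -16) = -10
n1.3 (White): max(-7, 15, 2) = 15
n1 (Black): min(18, -10, 15) = -10
n2.1 (White): max(-4, -17) = -4
n2.2 (White): max(-13, -12, 0) = 0
n2.3 (White): max(17, -12, 12) = 17
n2 (Black): min(-4, 0, 17) = -4
n3.1 (White): max(-12, 10, -3) = 10
n3.2 (White): max(-6, -20) = -6
n3.3 (White): max(-7, -9) = -7
n3 (Black): min(10, -6, -7) = -7
root (White): max(-10, -4, -7) = -4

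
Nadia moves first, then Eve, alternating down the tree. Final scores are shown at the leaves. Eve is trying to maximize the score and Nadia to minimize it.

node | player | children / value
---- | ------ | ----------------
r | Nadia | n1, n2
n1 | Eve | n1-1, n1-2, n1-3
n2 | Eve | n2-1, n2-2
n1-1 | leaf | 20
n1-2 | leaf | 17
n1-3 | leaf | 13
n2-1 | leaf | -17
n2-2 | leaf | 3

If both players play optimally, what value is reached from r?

n1 (Eve): max(20, 17, 13) = 20
n2 (Eve): max(-17, 3) = 3
r (Nadia): min(20, 3) = 3

3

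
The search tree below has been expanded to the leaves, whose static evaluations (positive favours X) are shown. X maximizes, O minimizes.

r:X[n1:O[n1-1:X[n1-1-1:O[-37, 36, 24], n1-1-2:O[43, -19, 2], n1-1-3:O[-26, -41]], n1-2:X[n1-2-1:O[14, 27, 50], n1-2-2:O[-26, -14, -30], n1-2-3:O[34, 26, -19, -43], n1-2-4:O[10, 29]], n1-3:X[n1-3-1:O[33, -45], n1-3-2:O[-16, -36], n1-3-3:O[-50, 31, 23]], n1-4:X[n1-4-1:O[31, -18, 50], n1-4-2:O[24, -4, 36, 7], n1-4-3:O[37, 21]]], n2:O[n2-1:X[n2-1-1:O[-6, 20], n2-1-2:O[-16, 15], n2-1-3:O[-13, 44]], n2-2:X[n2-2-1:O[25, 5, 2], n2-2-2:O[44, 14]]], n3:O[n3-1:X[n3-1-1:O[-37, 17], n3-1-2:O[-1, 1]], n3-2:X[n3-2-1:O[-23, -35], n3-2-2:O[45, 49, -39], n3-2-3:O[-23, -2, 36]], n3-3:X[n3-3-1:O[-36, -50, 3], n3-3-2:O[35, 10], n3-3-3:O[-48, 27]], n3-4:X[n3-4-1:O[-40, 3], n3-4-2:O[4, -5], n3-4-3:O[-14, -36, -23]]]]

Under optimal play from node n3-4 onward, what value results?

n3-4-1 (O): min(-40, 3) = -40
n3-4-2 (O): min(4, -5) = -5
n3-4-3 (O): min(-14, -36, -23) = -36
n3-4 (X): max(-40, -5, -36) = -5

-5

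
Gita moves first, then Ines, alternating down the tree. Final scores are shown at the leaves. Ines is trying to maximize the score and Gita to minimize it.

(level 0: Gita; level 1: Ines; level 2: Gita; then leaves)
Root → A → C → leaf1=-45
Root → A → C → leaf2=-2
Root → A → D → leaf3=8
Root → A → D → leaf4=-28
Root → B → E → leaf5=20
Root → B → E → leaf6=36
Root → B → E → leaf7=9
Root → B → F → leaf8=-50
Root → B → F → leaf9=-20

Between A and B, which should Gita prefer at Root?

A

C (Gita): min(-45, -2) = -45
D (Gita): min(8, -28) = -28
A (Ines): max(-45, -28) = -28
E (Gita): min(20, 36, 9) = 9
F (Gita): min(-50, -20) = -50
B (Ines): max(9, -50) = 9
Gita prefers the lower value; A=-28, B=9. A is better since -28 < 9.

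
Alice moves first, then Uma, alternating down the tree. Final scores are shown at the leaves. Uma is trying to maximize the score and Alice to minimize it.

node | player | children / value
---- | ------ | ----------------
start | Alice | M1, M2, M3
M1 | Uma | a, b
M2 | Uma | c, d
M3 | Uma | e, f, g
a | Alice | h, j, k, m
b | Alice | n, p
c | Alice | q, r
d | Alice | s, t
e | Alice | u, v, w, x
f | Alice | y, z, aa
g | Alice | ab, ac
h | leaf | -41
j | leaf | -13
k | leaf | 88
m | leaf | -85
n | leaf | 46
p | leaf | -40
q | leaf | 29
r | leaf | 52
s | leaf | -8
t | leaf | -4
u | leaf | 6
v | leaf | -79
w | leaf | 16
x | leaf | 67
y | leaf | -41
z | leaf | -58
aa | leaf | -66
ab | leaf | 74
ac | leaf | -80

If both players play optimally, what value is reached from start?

-66

a (Alice): min(-41, -13, 88, -85) = -85
b (Alice): min(46, -40) = -40
M1 (Uma): max(-85, -40) = -40
c (Alice): min(29, 52) = 29
d (Alice): min(-8, -4) = -8
M2 (Uma): max(29, -8) = 29
e (Alice): min(6, -79, 16, 67) = -79
f (Alice): min(-41, -58, -66) = -66
g (Alice): min(74, -80) = -80
M3 (Uma): max(-79, -66, -80) = -66
start (Alice): min(-40, 29, -66) = -66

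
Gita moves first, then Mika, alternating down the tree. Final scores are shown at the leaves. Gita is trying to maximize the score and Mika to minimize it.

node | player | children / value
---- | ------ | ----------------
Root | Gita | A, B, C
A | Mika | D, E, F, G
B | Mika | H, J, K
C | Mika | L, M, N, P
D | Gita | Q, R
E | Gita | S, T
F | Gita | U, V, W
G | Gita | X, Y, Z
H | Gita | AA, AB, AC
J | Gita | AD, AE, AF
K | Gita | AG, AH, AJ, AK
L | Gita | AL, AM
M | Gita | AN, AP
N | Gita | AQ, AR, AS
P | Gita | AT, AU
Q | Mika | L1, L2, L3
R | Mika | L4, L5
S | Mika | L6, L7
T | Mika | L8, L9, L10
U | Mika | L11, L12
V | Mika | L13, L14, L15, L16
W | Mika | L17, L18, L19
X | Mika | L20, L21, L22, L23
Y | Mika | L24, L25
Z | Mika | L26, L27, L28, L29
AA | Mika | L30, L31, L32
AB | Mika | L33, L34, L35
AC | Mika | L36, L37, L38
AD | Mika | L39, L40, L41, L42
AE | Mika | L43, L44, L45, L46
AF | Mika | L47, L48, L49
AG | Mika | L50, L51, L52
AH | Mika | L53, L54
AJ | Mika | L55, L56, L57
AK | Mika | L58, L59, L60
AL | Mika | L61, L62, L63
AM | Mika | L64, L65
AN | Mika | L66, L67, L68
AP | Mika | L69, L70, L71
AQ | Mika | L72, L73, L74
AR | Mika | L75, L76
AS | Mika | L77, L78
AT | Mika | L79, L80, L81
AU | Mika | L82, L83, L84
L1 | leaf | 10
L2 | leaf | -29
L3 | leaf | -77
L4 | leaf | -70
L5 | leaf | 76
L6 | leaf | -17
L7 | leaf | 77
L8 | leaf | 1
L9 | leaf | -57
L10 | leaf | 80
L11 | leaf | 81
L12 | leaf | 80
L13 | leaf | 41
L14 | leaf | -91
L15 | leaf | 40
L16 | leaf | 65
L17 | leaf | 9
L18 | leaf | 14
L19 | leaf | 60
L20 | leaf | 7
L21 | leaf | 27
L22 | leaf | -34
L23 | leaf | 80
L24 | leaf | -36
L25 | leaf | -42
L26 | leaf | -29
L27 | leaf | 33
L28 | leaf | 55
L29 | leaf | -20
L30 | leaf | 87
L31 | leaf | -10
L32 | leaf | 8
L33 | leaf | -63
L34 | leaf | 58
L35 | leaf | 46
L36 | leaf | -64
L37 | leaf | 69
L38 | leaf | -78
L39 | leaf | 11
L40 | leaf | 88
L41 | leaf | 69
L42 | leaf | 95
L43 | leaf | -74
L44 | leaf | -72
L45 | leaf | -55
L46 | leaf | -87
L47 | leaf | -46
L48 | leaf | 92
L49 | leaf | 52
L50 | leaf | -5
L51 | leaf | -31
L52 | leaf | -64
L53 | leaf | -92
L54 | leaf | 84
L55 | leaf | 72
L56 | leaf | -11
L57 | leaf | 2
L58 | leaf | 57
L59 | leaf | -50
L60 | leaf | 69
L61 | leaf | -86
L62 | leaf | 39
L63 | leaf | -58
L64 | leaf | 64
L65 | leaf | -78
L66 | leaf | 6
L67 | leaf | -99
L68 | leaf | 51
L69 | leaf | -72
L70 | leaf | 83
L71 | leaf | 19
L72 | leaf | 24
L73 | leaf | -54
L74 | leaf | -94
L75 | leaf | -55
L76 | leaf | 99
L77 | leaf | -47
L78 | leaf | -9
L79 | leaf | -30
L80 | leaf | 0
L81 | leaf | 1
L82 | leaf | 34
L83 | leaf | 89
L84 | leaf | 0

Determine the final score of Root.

Q (Mika): min(10, -29, -77) = -77
R (Mika): min(-70, 76) = -70
D (Gita): max(-77, -70) = -70
S (Mika): min(-17, 77) = -17
T (Mika): min(1, -57, 80) = -57
E (Gita): max(-17, -57) = -17
U (Mika): min(81, 80) = 80
V (Mika): min(41, -91, 40, 65) = -91
W (Mika): min(9, 14, 60) = 9
F (Gita): max(80, -91, 9) = 80
X (Mika): min(7, 27, -34, 80) = -34
Y (Mika): min(-36, -42) = -42
Z (Mika): min(-29, 33, 55, -20) = -29
G (Gita): max(-34, -42, -29) = -29
A (Mika): min(-70, -17, 80, -29) = -70
AA (Mika): min(87, -10, 8) = -10
AB (Mika): min(-63, 58, 46) = -63
AC (Mika): min(-64, 69, -78) = -78
H (Gita): max(-10, -63, -78) = -10
AD (Mika): min(11, 88, 69, 95) = 11
AE (Mika): min(-74, -72, -55, -87) = -87
AF (Mika): min(-46, 92, 52) = -46
J (Gita): max(11, -87, -46) = 11
AG (Mika): min(-5, -31, -64) = -64
AH (Mika): min(-92, 84) = -92
AJ (Mika): min(72, -11, 2) = -11
AK (Mika): min(57, -50, 69) = -50
K (Gita): max(-64, -92, -11, -50) = -11
B (Mika): min(-10, 11, -11) = -11
AL (Mika): min(-86, 39, -58) = -86
AM (Mika): min(64, -78) = -78
L (Gita): max(-86, -78) = -78
AN (Mika): min(6, -99, 51) = -99
AP (Mika): min(-72, 83, 19) = -72
M (Gita): max(-99, -72) = -72
AQ (Mika): min(24, -54, -94) = -94
AR (Mika): min(-55, 99) = -55
AS (Mika): min(-47, -9) = -47
N (Gita): max(-94, -55, -47) = -47
AT (Mika): min(-30, 0, 1) = -30
AU (Mika): min(34, 89, 0) = 0
P (Gita): max(-30, 0) = 0
C (Mika): min(-78, -72, -47, 0) = -78
Root (Gita): max(-70, -11, -78) = -11

-11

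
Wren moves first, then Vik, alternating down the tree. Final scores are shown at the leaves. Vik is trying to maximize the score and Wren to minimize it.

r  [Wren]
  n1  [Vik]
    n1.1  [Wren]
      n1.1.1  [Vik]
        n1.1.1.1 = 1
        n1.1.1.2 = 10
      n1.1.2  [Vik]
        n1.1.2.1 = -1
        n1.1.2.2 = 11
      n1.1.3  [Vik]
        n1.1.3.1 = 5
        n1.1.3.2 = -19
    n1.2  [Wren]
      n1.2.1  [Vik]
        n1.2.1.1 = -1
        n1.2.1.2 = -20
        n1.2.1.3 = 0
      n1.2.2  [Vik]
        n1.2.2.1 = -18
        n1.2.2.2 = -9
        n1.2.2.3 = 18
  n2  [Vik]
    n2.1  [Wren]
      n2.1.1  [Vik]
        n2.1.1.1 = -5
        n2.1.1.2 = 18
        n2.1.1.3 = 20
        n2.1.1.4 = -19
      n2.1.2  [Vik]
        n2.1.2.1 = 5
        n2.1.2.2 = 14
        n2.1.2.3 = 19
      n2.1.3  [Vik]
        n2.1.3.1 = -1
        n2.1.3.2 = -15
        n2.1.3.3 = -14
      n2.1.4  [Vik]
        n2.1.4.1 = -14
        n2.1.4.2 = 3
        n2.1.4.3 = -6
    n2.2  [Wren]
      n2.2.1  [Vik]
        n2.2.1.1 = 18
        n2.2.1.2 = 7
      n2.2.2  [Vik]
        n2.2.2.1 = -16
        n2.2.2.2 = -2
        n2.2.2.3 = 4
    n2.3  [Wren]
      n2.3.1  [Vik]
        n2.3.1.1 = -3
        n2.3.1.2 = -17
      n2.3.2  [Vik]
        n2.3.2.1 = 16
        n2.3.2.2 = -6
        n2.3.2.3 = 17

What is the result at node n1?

5

n1.1.1 (Vik): max(1, 10) = 10
n1.1.2 (Vik): max(-1, 11) = 11
n1.1.3 (Vik): max(5, -19) = 5
n1.1 (Wren): min(10, 11, 5) = 5
n1.2.1 (Vik): max(-1, -20, 0) = 0
n1.2.2 (Vik): max(-18, -9, 18) = 18
n1.2 (Wren): min(0, 18) = 0
n1 (Vik): max(5, 0) = 5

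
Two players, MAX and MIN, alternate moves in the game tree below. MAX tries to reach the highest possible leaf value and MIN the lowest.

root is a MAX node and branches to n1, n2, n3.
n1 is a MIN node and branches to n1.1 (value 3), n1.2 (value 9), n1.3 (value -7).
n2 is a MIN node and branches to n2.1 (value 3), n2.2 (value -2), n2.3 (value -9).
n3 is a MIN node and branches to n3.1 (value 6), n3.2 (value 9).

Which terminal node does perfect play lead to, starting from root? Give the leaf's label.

n3.1

n1 (MIN): min(3, 9, -7) = -7
n2 (MIN): min(3, -2, -9) = -9
n3 (MIN): min(6, 9) = 6
root (MAX): max(-7, -9, 6) = 6
At root, MAX picks n3 (highest: 6).
At n3, MIN picks n3.1 (lowest: 6).
Terminal value 6.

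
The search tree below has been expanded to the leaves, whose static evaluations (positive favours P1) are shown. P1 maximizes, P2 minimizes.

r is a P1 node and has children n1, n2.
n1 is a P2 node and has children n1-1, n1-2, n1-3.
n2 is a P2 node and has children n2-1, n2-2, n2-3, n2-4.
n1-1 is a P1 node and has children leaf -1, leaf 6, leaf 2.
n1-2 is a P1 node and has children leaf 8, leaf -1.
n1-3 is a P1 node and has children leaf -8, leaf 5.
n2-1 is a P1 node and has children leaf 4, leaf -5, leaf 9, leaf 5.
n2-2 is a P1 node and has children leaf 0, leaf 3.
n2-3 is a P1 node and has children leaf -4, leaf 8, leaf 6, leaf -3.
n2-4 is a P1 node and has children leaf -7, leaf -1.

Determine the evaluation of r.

5

n1-1 (P1): max(-1, 6, 2) = 6
n1-2 (P1): max(8, -1) = 8
n1-3 (P1): max(-8, 5) = 5
n1 (P2): min(6, 8, 5) = 5
n2-1 (P1): max(4, -5, 9, 5) = 9
n2-2 (P1): max(0, 3) = 3
n2-3 (P1): max(-4, 8, 6, -3) = 8
n2-4 (P1): max(-7, -1) = -1
n2 (P2): min(9, 3, 8, -1) = -1
r (P1): max(5, -1) = 5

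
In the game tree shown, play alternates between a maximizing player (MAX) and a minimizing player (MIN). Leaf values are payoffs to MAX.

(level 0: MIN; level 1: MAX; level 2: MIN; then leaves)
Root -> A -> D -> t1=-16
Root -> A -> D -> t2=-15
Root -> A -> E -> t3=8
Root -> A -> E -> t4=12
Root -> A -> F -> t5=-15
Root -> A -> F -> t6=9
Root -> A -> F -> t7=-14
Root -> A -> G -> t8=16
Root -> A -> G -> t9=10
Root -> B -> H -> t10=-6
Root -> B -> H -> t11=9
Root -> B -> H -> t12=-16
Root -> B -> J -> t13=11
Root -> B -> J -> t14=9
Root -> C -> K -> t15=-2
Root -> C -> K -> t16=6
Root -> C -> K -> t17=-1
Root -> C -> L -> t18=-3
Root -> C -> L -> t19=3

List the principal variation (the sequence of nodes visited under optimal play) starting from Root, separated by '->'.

Root -> C -> K -> t15

D (MIN): min(-16, -15) = -16
E (MIN): min(8, 12) = 8
F (MIN): min(-15, 9, -14) = -15
G (MIN): min(16, 10) = 10
A (MAX): max(-16, 8, -15, 10) = 10
H (MIN): min(-6, 9, -16) = -16
J (MIN): min(11, 9) = 9
B (MAX): max(-16, 9) = 9
K (MIN): min(-2, 6, -1) = -2
L (MIN): min(-3, 3) = -3
C (MAX): max(-2, -3) = -2
Root (MIN): min(10, 9, -2) = -2
At Root, MIN picks C (lowest: -2).
At C, MAX picks K (highest: -2).
At K, MIN picks t15 (lowest: -2).
Terminal value -2.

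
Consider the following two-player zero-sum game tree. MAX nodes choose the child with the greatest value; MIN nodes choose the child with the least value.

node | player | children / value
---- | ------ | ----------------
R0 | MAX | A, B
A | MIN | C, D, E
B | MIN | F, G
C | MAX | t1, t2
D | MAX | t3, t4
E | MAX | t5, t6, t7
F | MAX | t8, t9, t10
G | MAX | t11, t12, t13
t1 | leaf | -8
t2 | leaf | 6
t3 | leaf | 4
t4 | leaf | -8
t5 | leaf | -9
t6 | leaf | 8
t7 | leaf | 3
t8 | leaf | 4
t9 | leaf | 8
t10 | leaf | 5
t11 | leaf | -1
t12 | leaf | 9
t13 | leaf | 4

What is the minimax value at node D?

4

D (MAX): max(4, -8) = 4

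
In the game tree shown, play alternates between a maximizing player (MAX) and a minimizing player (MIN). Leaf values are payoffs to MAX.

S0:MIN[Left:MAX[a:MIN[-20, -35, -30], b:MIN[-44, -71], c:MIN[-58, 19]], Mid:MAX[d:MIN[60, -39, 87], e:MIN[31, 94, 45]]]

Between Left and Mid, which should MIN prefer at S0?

a (MIN): min(-20, -35, -30) = -35
b (MIN): min(-44, -71) = -71
c (MIN): min(-58, 19) = -58
Left (MAX): max(-35, -71, -58) = -35
d (MIN): min(60, -39, 87) = -39
e (MIN): min(31, 94, 45) = 31
Mid (MAX): max(-39, 31) = 31
MIN prefers the lower value; Left=-35, Mid=31. Left is better since -35 < 31.

Left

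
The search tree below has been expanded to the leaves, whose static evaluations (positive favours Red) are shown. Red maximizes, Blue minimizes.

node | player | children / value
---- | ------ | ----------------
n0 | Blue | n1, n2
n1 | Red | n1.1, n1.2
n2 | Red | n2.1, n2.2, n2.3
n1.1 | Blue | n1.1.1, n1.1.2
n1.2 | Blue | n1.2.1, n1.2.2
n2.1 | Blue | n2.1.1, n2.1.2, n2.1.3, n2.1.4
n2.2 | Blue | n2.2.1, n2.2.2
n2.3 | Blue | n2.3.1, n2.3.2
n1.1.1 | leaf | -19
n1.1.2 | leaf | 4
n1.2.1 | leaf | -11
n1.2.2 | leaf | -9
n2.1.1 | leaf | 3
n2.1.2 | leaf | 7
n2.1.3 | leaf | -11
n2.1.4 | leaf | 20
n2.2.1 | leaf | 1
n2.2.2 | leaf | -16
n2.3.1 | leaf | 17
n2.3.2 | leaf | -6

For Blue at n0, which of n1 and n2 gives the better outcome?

n1.1 (Blue): min(-19, 4) = -19
n1.2 (Blue): min(-11, -9) = -11
n1 (Red): max(-19, -11) = -11
n2.1 (Blue): min(3, 7, -11, 20) = -11
n2.2 (Blue): min(1, -16) = -16
n2.3 (Blue): min(17, -6) = -6
n2 (Red): max(-11, -16, -6) = -6
Blue prefers the lower value; n1=-11, n2=-6. n1 is better since -11 < -6.

n1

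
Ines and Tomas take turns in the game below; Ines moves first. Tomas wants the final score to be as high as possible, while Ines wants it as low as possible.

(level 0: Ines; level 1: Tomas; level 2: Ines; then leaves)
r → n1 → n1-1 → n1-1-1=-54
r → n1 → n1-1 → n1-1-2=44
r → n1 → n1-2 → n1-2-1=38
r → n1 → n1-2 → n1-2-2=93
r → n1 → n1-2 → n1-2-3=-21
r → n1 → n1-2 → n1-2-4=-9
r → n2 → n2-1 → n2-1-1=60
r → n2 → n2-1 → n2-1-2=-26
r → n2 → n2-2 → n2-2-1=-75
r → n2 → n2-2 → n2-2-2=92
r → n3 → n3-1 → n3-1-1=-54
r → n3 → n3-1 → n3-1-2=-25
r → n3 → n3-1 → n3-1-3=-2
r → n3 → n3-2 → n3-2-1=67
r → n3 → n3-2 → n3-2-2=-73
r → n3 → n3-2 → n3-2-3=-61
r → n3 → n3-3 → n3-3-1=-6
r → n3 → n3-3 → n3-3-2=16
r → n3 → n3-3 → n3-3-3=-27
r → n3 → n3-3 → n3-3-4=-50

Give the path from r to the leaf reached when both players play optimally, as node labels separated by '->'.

n1-1 (Ines): min(-54, 44) = -54
n1-2 (Ines): min(38, 93, -21, -9) = -21
n1 (Tomas): max(-54, -21) = -21
n2-1 (Ines): min(60, -26) = -26
n2-2 (Ines): min(-75, 92) = -75
n2 (Tomas): max(-26, -75) = -26
n3-1 (Ines): min(-54, -25, -2) = -54
n3-2 (Ines): min(67, -73, -61) = -73
n3-3 (Ines): min(-6, 16, -27, -50) = -50
n3 (Tomas): max(-54, -73, -50) = -50
r (Ines): min(-21, -26, -50) = -50
At r, Ines picks n3 (lowest: -50).
At n3, Tomas picks n3-3 (highest: -50).
At n3-3, Ines picks n3-3-4 (lowest: -50).
Terminal value -50.

r -> n3 -> n3-3 -> n3-3-4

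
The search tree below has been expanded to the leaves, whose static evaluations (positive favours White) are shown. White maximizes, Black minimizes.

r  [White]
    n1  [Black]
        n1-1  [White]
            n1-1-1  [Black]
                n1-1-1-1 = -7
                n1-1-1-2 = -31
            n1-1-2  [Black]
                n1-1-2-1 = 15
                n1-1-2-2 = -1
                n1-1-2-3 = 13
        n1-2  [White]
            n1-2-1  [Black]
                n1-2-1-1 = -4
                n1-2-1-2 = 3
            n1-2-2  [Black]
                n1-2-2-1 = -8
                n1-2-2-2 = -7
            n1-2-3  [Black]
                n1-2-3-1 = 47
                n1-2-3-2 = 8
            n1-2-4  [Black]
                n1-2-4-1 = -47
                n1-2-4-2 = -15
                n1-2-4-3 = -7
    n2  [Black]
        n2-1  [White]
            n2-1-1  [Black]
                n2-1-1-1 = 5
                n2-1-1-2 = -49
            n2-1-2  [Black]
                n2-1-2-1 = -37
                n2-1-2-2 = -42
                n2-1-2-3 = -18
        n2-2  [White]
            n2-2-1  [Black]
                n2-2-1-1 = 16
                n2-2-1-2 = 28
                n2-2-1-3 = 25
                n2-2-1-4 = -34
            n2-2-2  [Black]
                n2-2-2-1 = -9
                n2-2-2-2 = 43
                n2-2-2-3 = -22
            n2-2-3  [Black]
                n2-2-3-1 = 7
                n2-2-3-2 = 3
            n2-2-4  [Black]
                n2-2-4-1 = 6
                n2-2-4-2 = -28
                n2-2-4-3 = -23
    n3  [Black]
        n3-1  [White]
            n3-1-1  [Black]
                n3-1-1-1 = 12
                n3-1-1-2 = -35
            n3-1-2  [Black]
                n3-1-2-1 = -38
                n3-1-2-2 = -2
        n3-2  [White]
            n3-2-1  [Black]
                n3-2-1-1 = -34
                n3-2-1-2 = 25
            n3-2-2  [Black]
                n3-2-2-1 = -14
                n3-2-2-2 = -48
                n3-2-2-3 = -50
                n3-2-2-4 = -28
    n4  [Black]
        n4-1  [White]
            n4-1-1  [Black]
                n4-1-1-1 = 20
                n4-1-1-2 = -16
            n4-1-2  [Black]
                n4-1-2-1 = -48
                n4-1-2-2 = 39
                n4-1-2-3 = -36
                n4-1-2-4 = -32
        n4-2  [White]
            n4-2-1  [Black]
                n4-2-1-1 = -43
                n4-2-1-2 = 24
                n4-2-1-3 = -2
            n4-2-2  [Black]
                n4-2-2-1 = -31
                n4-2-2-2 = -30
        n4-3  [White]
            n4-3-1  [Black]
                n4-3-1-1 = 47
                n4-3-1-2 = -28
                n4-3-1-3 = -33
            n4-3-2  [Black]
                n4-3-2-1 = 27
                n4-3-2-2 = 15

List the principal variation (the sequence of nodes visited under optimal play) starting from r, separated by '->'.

r -> n1 -> n1-1 -> n1-1-2 -> n1-1-2-2

n1-1-1 (Black): min(-7, -31) = -31
n1-1-2 (Black): min(15, -1, 13) = -1
n1-1 (White): max(-31, -1) = -1
n1-2-1 (Black): min(-4, 3) = -4
n1-2-2 (Black): min(-8, -7) = -8
n1-2-3 (Black): min(47, 8) = 8
n1-2-4 (Black): min(-47, -15, -7) = -47
n1-2 (White): max(-4, -8, 8, -47) = 8
n1 (Black): min(-1, 8) = -1
n2-1-1 (Black): min(5, -49) = -49
n2-1-2 (Black): min(-37, -42, -18) = -42
n2-1 (White): max(-49, -42) = -42
n2-2-1 (Black): min(16, 28, 25, -34) = -34
n2-2-2 (Black): min(-9, 43, -22) = -22
n2-2-3 (Black): min(7, 3) = 3
n2-2-4 (Black): min(6, -28, -23) = -28
n2-2 (White): max(-34, -22, 3, -28) = 3
n2 (Black): min(-42, 3) = -42
n3-1-1 (Black): min(12, -35) = -35
n3-1-2 (Black): min(-38, -2) = -38
n3-1 (White): max(-35, -38) = -35
n3-2-1 (Black): min(-34, 25) = -34
n3-2-2 (Black): min(-14, -48, -50, -28) = -50
n3-2 (White): max(-34, -50) = -34
n3 (Black): min(-35, -34) = -35
n4-1-1 (Black): min(20, -16) = -16
n4-1-2 (Black): min(-48, 39, -36, -32) = -48
n4-1 (White): max(-16, -48) = -16
n4-2-1 (Black): min(-43, 24, -2) = -43
n4-2-2 (Black): min(-31, -30) = -31
n4-2 (White): max(-43, -31) = -31
n4-3-1 (Black): min(47, -28, -33) = -33
n4-3-2 (Black): min(27, 15) = 15
n4-3 (White): max(-33, 15) = 15
n4 (Black): min(-16, -31, 15) = -31
r (White): max(-1, -42, -35, -31) = -1
At r, White picks n1 (highest: -1).
At n1, Black picks n1-1 (lowest: -1).
At n1-1, White picks n1-1-2 (highest: -1).
At n1-1-2, Black picks n1-1-2-2 (lowest: -1).
Terminal value -1.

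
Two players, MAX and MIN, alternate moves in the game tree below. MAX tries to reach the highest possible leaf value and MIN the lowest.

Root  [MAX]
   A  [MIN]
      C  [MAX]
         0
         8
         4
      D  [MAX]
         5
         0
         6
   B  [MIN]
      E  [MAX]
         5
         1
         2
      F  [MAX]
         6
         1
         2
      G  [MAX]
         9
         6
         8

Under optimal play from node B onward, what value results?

E (MAX): max(5, 1, 2) = 5
F (MAX): max(6, 1, 2) = 6
G (MAX): max(9, 6, 8) = 9
B (MIN): min(5, 6, 9) = 5

5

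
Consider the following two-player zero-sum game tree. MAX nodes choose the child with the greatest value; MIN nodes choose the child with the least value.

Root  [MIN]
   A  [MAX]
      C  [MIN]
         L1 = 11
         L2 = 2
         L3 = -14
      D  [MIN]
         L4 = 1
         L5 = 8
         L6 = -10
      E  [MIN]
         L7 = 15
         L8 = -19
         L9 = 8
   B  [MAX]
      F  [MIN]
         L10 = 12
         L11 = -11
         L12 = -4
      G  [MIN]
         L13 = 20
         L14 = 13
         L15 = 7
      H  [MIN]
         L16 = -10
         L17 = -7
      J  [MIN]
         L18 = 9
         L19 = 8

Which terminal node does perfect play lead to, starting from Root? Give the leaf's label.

C (MIN): min(11, 2, -14) = -14
D (MIN): min(1, 8, -10) = -10
E (MIN): min(15, -19, 8) = -19
A (MAX): max(-14, -10, -19) = -10
F (MIN): min(12, -11, -4) = -11
G (MIN): min(20, 13, 7) = 7
H (MIN): min(-10, -7) = -10
J (MIN): min(9, 8) = 8
B (MAX): max(-11, 7, -10, 8) = 8
Root (MIN): min(-10, 8) = -10
At Root, MIN picks A (lowest: -10).
At A, MAX picks D (highest: -10).
At D, MIN picks L6 (lowest: -10).
Terminal value -10.

L6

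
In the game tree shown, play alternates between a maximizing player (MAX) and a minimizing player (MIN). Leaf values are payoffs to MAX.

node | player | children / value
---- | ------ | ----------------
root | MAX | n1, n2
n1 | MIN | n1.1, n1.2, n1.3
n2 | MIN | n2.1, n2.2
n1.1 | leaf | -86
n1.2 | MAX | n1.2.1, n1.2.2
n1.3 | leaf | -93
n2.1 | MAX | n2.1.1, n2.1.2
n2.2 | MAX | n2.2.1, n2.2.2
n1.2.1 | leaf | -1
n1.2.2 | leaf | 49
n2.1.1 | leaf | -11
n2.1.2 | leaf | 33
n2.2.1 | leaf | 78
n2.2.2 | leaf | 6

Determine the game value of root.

n1.2 (MAX): max(-1, 49) = 49
n1 (MIN): min(-86, 49, -93) = -93
n2.1 (MAX): max(-11, 33) = 33
n2.2 (MAX): max(78, 6) = 78
n2 (MIN): min(33, 78) = 33
root (MAX): max(-93, 33) = 33

33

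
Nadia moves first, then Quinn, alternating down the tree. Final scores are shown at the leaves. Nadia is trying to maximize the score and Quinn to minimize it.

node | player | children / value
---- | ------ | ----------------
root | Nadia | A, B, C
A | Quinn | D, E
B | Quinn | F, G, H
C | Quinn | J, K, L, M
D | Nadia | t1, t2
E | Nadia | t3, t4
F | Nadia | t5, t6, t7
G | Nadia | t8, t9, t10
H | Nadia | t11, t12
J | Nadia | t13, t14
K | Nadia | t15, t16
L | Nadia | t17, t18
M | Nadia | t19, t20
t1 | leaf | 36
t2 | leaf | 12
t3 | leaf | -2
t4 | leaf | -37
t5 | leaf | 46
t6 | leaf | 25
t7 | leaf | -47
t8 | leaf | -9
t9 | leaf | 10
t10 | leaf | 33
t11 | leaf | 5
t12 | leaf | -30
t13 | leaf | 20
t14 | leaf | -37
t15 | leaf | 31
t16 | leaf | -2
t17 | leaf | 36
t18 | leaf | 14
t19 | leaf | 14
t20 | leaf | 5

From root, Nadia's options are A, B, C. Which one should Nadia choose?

D (Nadia): max(36, 12) = 36
E (Nadia): max(-2, -37) = -2
A (Quinn): min(36, -2) = -2
F (Nadia): max(46, 25, -47) = 46
G (Nadia): max(-9, 10, 33) = 33
H (Nadia): max(5, -30) = 5
B (Quinn): min(46, 33, 5) = 5
J (Nadia): max(20, -37) = 20
K (Nadia): max(31, -2) = 31
L (Nadia): max(36, 14) = 36
M (Nadia): max(14, 5) = 14
C (Quinn): min(20, 31, 36, 14) = 14
root (Nadia): max(-2, 5, 14) = 14
Nadia at root wants the highest of {A=-2, B=5, C=14}, so chooses C.

C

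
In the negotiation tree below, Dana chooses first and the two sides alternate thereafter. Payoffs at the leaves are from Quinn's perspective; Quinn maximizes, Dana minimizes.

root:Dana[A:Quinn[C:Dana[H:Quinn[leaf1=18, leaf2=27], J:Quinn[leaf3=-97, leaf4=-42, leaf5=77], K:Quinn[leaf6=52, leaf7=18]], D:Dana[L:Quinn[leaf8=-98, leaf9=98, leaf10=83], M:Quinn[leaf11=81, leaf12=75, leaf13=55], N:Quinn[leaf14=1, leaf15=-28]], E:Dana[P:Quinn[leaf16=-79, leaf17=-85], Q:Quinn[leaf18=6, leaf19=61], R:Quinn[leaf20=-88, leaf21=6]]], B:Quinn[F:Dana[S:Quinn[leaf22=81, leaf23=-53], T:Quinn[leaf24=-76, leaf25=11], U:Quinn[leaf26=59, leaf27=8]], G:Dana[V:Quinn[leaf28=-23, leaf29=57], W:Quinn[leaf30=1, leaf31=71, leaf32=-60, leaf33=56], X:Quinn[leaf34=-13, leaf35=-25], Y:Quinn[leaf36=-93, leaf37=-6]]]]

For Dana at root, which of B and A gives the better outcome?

S (Quinn): max(81, -53) = 81
T (Quinn): max(-76, 11) = 11
U (Quinn): max(59, 8) = 59
F (Dana): min(81, 11, 59) = 11
V (Quinn): max(-23, 57) = 57
W (Quinn): max(1, 71, -60, 56) = 71
X (Quinn): max(-13, -25) = -13
Y (Quinn): max(-93, -6) = -6
G (Dana): min(57, 71, -13, -6) = -13
B (Quinn): max(11, -13) = 11
H (Quinn): max(18, 27) = 27
J (Quinn): max(-97, -42, 77) = 77
K (Quinn): max(52, 18) = 52
C (Dana): min(27, 77, 52) = 27
L (Quinn): max(-98, 98, 83) = 98
M (Quinn): max(81, 75, 55) = 81
N (Quinn): max(1, -28) = 1
D (Dana): min(98, 81, 1) = 1
P (Quinn): max(-79, -85) = -79
Q (Quinn): max(6, 61) = 61
R (Quinn): max(-88, 6) = 6
E (Dana): min(-79, 61, 6) = -79
A (Quinn): max(27, 1, -79) = 27
Dana prefers the lower value; B=11, A=27. B is better since 11 < 27.

B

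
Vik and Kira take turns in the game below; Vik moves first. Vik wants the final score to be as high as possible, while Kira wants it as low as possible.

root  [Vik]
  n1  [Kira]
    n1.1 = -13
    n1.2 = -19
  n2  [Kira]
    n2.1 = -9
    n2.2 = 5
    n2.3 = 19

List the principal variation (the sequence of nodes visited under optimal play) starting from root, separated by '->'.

root -> n2 -> n2.1

n1 (Kira): min(-13, -19) = -19
n2 (Kira): min(-9, 5, 19) = -9
root (Vik): max(-19, -9) = -9
At root, Vik picks n2 (highest: -9).
At n2, Kira picks n2.1 (lowest: -9).
Terminal value -9.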